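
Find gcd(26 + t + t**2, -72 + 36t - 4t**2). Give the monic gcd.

Repeated division with remainder:
  t**2 + t + 26 = (-1/4)(-4t**2 + 36t - 72) + (10t + 8)
  -4t**2 + 36t - 72 = (-(2/5)t + 98/25)(10t + 8) + (-2584/25)
  10t + 8 = (-(125/1292)t - 25/323)(-2584/25) + (0)
The last nonzero remainder is the constant -2584/25, so the polynomials are coprime and gcd = 1.

1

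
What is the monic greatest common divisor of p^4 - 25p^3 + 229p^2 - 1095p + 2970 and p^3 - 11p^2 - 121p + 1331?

By polynomial division,
  p^4 - 25p^3 + 229p^2 - 1095p + 2970 = (p - 14)(p^3 - 11p^2 - 121p + 1331) + (196p^2 - 4120p + 21604)
  p^3 - 11p^2 - 121p + 1331 = ((1/196)p + 491/9604)(196p^2 - 4120p + 21604) + (-(49440/2401)p + 543840/2401)
  196p^2 - 4120p + 21604 = (-(117649/12360)p + 1178891/12360)(-(49440/2401)p + 543840/2401) + (0)
Last nonzero remainder: -(49440/2401)p + 543840/2401. Dividing through by -49440/2401 gives the monic gcd p - 11.

p - 11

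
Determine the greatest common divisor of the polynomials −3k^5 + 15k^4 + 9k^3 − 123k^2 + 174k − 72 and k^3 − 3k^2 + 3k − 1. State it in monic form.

k^2 − 2k + 1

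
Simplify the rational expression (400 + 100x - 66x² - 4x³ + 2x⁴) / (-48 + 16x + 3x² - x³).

Euclidean algorithm in ℚ[x]:
  2x⁴ - 4x³ - 66x² + 100x + 400 = (-2x - 2)(-x³ + 3x² + 16x - 48) + (-28x² + 36x + 304)
  -x³ + 3x² + 16x - 48 = ((1/28)x - 3/49)(-28x² + 36x + 304) + ((360/49)x - 1440/49)
  -28x² + 36x + 304 = (-(343/90)x - 931/90)((360/49)x - 1440/49) + (0)
Last nonzero remainder: (360/49)x - 1440/49. Dividing through by 360/49 gives the monic gcd x - 4.
Cancel x - 4 from numerator and denominator to get the reduced form.

(100 + 50x - 4x² - 2x³)/(-12 + x + x²)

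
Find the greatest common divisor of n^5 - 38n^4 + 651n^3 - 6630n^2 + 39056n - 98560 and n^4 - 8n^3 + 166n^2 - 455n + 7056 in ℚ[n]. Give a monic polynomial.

n^2 - 9n + 112

By polynomial division,
  n^5 - 38n^4 + 651n^3 - 6630n^2 + 39056n - 98560 = (n - 30)(n^4 - 8n^3 + 166n^2 - 455n + 7056) + (245n^3 - 1195n^2 + 18350n + 113120)
  n^4 - 8n^3 + 166n^2 - 455n + 7056 = ((1/245)n - 153/12005)(245n^3 - 1195n^2 + 18350n + 113120) + ((182169/2401)n^2 - (1639521/2401)n + 2914704/343)
  245n^3 - 1195n^2 + 18350n + 113120 = ((588245/182169)n + 2425010/182169)((182169/2401)n^2 - (1639521/2401)n + 2914704/343) + (0)
Last nonzero remainder: (182169/2401)n^2 - (1639521/2401)n + 2914704/343. Dividing through by 182169/2401 gives the monic gcd n^2 - 9n + 112.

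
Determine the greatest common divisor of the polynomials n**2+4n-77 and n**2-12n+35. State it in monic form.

Euclidean algorithm in ℚ[n]:
  n**2+4n-77 = (n**2-12n+35) + (16n-112)
  n**2-12n+35 = ((1/16)n-5/16)(16n-112) + (0)
Last nonzero remainder: 16n-112. Dividing through by 16 gives the monic gcd n-7.

n-7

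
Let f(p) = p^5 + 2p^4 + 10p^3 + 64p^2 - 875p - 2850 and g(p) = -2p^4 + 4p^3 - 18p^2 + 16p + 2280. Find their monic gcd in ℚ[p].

p^3 + 4p^2 + 33p + 190

Euclidean algorithm in ℚ[p]:
  p^5 + 2p^4 + 10p^3 + 64p^2 - 875p - 2850 = (-(1/2)p - 2)(-2p^4 + 4p^3 - 18p^2 + 16p + 2280) + (9p^3 + 36p^2 + 297p + 1710)
  -2p^4 + 4p^3 - 18p^2 + 16p + 2280 = (-(2/9)p + 4/3)(9p^3 + 36p^2 + 297p + 1710) + (0)
Last nonzero remainder: 9p^3 + 36p^2 + 297p + 1710. Dividing through by 9 gives the monic gcd p^3 + 4p^2 + 33p + 190.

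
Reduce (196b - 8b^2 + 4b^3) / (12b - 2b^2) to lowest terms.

(-98 + 4b - 2b^2)/(-6 + b)

Repeated division with remainder:
  4b^3 - 8b^2 + 196b = (-2b - 8)(-2b^2 + 12b) + (292b)
  -2b^2 + 12b = (-(1/146)b + 3/73)(292b) + (0)
Last nonzero remainder: 292b. Dividing through by 292 gives the monic gcd b.
Cancel b from numerator and denominator to get the reduced form.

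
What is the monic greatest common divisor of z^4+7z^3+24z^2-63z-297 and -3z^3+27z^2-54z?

z-3

By polynomial division,
  z^4+7z^3+24z^2-63z-297 = (-(1/3)z-16/3)(-3z^3+27z^2-54z) + (150z^2-351z-297)
  -3z^3+27z^2-54z = (-(1/50)z+333/2500)(150z^2-351z-297) + (-(32967/2500)z+98901/2500)
  150z^2-351z-297 = (-(125000/10989)z-2500/333)(-(32967/2500)z+98901/2500) + (0)
Last nonzero remainder: -(32967/2500)z+98901/2500. Dividing through by -32967/2500 gives the monic gcd z-3.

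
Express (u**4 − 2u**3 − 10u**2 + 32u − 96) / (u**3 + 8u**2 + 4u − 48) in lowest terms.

Repeated division with remainder:
  u**4 − 2u**3 − 10u**2 + 32u − 96 = (u − 10)(u**3 + 8u**2 + 4u − 48) + (66u**2 + 120u − 576)
  u**3 + 8u**2 + 4u − 48 = ((1/66)u + 34/363)(66u**2 + 120u − 576) + ((180/121)u + 720/121)
  66u**2 + 120u − 576 = ((1331/30)u − 484/5)((180/121)u + 720/121) + (0)
Last nonzero remainder: (180/121)u + 720/121. Dividing through by 180/121 gives the monic gcd u + 4.
Cancel u + 4 from numerator and denominator to get the reduced form.

(u**3 − 6u**2 + 14u − 24)/(u**2 + 4u − 12)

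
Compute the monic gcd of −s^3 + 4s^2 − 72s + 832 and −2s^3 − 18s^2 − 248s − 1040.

By polynomial division,
  −s^3 + 4s^2 − 72s + 832 = (1/2)(−2s^3 − 18s^2 − 248s − 1040) + (13s^2 + 52s + 1352)
  −2s^3 − 18s^2 − 248s − 1040 = (−(2/13)s − 10/13)(13s^2 + 52s + 1352) + (0)
Last nonzero remainder: 13s^2 + 52s + 1352. Dividing through by 13 gives the monic gcd s^2 + 4s + 104.

s^2 + 4s + 104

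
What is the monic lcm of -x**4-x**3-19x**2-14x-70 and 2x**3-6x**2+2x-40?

By polynomial division,
  -x**4-x**3-19x**2-14x-70 = (-(1/2)x-2)(2x**3-6x**2+2x-40) + (-30x**2-30x-150)
  2x**3-6x**2+2x-40 = (-(1/15)x+4/15)(-30x**2-30x-150) + (0)
Last nonzero remainder: -30x**2-30x-150. Dividing through by -30 gives the monic gcd x**2+x+5.
Then lcm(f, g) = f·g / gcd(f, g); expanding and making the result monic gives the answer.

x**5-3x**4+15x**3-62x**2+14x-280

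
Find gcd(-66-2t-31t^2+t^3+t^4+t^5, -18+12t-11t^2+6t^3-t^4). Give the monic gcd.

-6+2t-3t^2+t^3

Apply the Euclidean algorithm:
  t^5+t^4+t^3-31t^2-2t-66 = (-t-7)(-t^4+6t^3-11t^2+12t-18) + (32t^3-96t^2+64t-192)
  -t^4+6t^3-11t^2+12t-18 = (-(1/32)t+3/32)(32t^3-96t^2+64t-192) + (0)
Last nonzero remainder: 32t^3-96t^2+64t-192. Dividing through by 32 gives the monic gcd t^3-3t^2+2t-6.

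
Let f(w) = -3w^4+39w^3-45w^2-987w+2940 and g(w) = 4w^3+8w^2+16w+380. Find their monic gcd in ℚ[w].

w+5

By polynomial division,
  -3w^4+39w^3-45w^2-987w+2940 = (-(3/4)w+45/4)(4w^3+8w^2+16w+380) + (-123w^2-882w-1335)
  4w^3+8w^2+16w+380 = (-(4/123)w+848/5043)(-123w^2-882w-1335) + ((203228/1681)w+1016140/1681)
  -123w^2-882w-1335 = (-(206763/203228)w-448827/203228)((203228/1681)w+1016140/1681) + (0)
Last nonzero remainder: (203228/1681)w+1016140/1681. Dividing through by 203228/1681 gives the monic gcd w+5.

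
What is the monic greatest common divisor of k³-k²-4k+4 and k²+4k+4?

k+2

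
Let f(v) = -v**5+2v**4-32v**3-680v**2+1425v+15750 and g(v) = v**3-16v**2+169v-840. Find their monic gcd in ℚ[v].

By polynomial division,
  -v**5+2v**4-32v**3-680v**2+1425v+15750 = (-v**2-14v-87)(v**3-16v**2+169v-840) + (-546v**2+4368v-57330)
  v**3-16v**2+169v-840 = (-(1/546)v+4/273)(-546v**2+4368v-57330) + (0)
Last nonzero remainder: -546v**2+4368v-57330. Dividing through by -546 gives the monic gcd v**2-8v+105.

v**2-8v+105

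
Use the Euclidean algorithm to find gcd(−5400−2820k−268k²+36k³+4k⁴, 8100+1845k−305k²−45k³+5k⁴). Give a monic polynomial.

By polynomial division,
  4k⁴+36k³−268k²−2820k−5400 = (4/5)(5k⁴−45k³−305k²+1845k+8100) + (72k³−24k²−4296k−11880)
  5k⁴−45k³−305k²+1845k+8100 = ((5/72)k−65/108)(72k³−24k²−4296k−11880) + (−(190/9)k²+(760/9)k+950)
  72k³−24k²−4296k−11880 = (−(324/95)k−1188/95)(−(190/9)k²+(760/9)k+950) + (0)
Last nonzero remainder: −(190/9)k²+(760/9)k+950. Dividing through by −190/9 gives the monic gcd k²−4k−45.

−45−4k+k²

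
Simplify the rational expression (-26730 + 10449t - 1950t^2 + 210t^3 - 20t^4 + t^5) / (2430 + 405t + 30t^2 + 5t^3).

Euclidean algorithm in ℚ[t]:
  t^5 - 20t^4 + 210t^3 - 1950t^2 + 10449t - 26730 = ((1/5)t^2 - (26/5)t + 57)(5t^3 + 30t^2 + 405t + 2430) + (-2040t^2 - 165240)
  5t^3 + 30t^2 + 405t + 2430 = (-(1/408)t - 1/68)(-2040t^2 - 165240) + (0)
Last nonzero remainder: -2040t^2 - 165240. Dividing through by -2040 gives the monic gcd t^2 + 81.
Cancel t^2 + 81 from numerator and denominator to get the reduced form.

(-330 + 129t - 20t^2 + t^3)/(30 + 5t)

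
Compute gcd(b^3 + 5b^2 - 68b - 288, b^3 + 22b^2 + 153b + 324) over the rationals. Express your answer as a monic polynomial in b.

b^2 + 13b + 36

Apply the Euclidean algorithm:
  b^3 + 5b^2 - 68b - 288 = (b^3 + 22b^2 + 153b + 324) + (-17b^2 - 221b - 612)
  b^3 + 22b^2 + 153b + 324 = (-(1/17)b - 9/17)(-17b^2 - 221b - 612) + (0)
Last nonzero remainder: -17b^2 - 221b - 612. Dividing through by -17 gives the monic gcd b^2 + 13b + 36.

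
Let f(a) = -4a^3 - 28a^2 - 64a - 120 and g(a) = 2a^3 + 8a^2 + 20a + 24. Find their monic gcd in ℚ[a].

Apply the Euclidean algorithm:
  -4a^3 - 28a^2 - 64a - 120 = (-2)(2a^3 + 8a^2 + 20a + 24) + (-12a^2 - 24a - 72)
  2a^3 + 8a^2 + 20a + 24 = (-(1/6)a - 1/3)(-12a^2 - 24a - 72) + (0)
Last nonzero remainder: -12a^2 - 24a - 72. Dividing through by -12 gives the monic gcd a^2 + 2a + 6.

a^2 + 2a + 6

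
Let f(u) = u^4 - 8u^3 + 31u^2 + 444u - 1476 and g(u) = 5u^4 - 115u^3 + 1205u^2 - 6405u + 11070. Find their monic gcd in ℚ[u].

Repeated division with remainder:
  u^4 - 8u^3 + 31u^2 + 444u - 1476 = (1/5)(5u^4 - 115u^3 + 1205u^2 - 6405u + 11070) + (15u^3 - 210u^2 + 1725u - 3690)
  5u^4 - 115u^3 + 1205u^2 - 6405u + 11070 = ((1/3)u - 3)(15u^3 - 210u^2 + 1725u - 3690) + (0)
Last nonzero remainder: 15u^3 - 210u^2 + 1725u - 3690. Dividing through by 15 gives the monic gcd u^3 - 14u^2 + 115u - 246.

u^3 - 14u^2 + 115u - 246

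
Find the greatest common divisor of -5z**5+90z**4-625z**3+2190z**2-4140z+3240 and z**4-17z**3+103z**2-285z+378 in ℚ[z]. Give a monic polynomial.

z**3-10z**2+33z-54

Euclidean algorithm in ℚ[z]:
  -5z**5+90z**4-625z**3+2190z**2-4140z+3240 = (-5z+5)(z**4-17z**3+103z**2-285z+378) + (-25z**3+250z**2-825z+1350)
  z**4-17z**3+103z**2-285z+378 = (-(1/25)z+7/25)(-25z**3+250z**2-825z+1350) + (0)
Last nonzero remainder: -25z**3+250z**2-825z+1350. Dividing through by -25 gives the monic gcd z**3-10z**2+33z-54.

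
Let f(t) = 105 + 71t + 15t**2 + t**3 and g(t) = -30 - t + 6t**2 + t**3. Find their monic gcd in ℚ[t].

15 + 8t + t**2

By polynomial division,
  t**3 + 15t**2 + 71t + 105 = (t**3 + 6t**2 - t - 30) + (9t**2 + 72t + 135)
  t**3 + 6t**2 - t - 30 = ((1/9)t - 2/9)(9t**2 + 72t + 135) + (0)
Last nonzero remainder: 9t**2 + 72t + 135. Dividing through by 9 gives the monic gcd t**2 + 8t + 15.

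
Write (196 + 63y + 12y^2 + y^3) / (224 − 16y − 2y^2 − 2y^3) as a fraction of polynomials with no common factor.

(−7 − y)/(−8 + 2y)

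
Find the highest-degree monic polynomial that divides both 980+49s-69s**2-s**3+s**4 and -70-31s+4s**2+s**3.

-35+2s+s**2

Euclidean algorithm in ℚ[s]:
  s**4-s**3-69s**2+49s+980 = (s-5)(s**3+4s**2-31s-70) + (-18s**2-36s+630)
  s**3+4s**2-31s-70 = (-(1/18)s-1/9)(-18s**2-36s+630) + (0)
Last nonzero remainder: -18s**2-36s+630. Dividing through by -18 gives the monic gcd s**2+2s-35.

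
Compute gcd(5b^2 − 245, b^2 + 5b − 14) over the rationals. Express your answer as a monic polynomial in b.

b + 7

Repeated division with remainder:
  5b^2 − 245 = (5)(b^2 + 5b − 14) + (−25b − 175)
  b^2 + 5b − 14 = (−(1/25)b + 2/25)(−25b − 175) + (0)
Last nonzero remainder: −25b − 175. Dividing through by −25 gives the monic gcd b + 7.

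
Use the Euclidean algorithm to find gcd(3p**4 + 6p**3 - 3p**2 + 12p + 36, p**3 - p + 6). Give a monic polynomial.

p**3 - p + 6

Euclidean algorithm in ℚ[p]:
  3p**4 + 6p**3 - 3p**2 + 12p + 36 = (3p + 6)(p**3 - p + 6) + (0)
The last nonzero remainder p**3 - p + 6 is already monic.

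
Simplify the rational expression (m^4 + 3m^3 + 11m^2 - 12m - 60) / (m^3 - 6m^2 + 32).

Apply the Euclidean algorithm:
  m^4 + 3m^3 + 11m^2 - 12m - 60 = (m + 9)(m^3 - 6m^2 + 32) + (65m^2 - 44m - 348)
  m^3 - 6m^2 + 32 = ((1/65)m - 346/4225)(65m^2 - 44m - 348) + ((7396/4225)m + 14792/4225)
  65m^2 - 44m - 348 = ((274625/7396)m - 367575/3698)((7396/4225)m + 14792/4225) + (0)
Last nonzero remainder: (7396/4225)m + 14792/4225. Dividing through by 7396/4225 gives the monic gcd m + 2.
Cancel m + 2 from numerator and denominator to get the reduced form.

(m^3 + m^2 + 9m - 30)/(m^2 - 8m + 16)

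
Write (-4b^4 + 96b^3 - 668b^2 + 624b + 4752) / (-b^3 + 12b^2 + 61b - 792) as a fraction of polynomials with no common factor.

(4b^2 - 16b - 48)/(b + 8)

Apply the Euclidean algorithm:
  -4b^4 + 96b^3 - 668b^2 + 624b + 4752 = (4b - 48)(-b^3 + 12b^2 + 61b - 792) + (-336b^2 + 6720b - 33264)
  -b^3 + 12b^2 + 61b - 792 = ((1/336)b + 1/42)(-336b^2 + 6720b - 33264) + (0)
Last nonzero remainder: -336b^2 + 6720b - 33264. Dividing through by -336 gives the monic gcd b^2 - 20b + 99.
Cancel b^2 - 20b + 99 from numerator and denominator to get the reduced form.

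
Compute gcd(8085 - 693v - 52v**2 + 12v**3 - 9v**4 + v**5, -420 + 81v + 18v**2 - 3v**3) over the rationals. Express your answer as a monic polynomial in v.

Apply the Euclidean algorithm:
  v**5 - 9v**4 + 12v**3 - 52v**2 - 693v + 8085 = (-(1/3)v**2 + v - 7)(-3v**3 + 18v**2 + 81v - 420) + (-147v**2 + 294v + 5145)
  -3v**3 + 18v**2 + 81v - 420 = ((1/49)v - 4/49)(-147v**2 + 294v + 5145) + (0)
Last nonzero remainder: -147v**2 + 294v + 5145. Dividing through by -147 gives the monic gcd v**2 - 2v - 35.

-35 - 2v + v**2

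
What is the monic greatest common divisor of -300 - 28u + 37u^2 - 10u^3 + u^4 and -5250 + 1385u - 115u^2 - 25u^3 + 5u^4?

By polynomial division,
  u^4 - 10u^3 + 37u^2 - 28u - 300 = (1/5)(5u^4 - 25u^3 - 115u^2 + 1385u - 5250) + (-5u^3 + 60u^2 - 305u + 750)
  5u^4 - 25u^3 - 115u^2 + 1385u - 5250 = (-u - 7)(-5u^3 + 60u^2 - 305u + 750) + (0)
Last nonzero remainder: -5u^3 + 60u^2 - 305u + 750. Dividing through by -5 gives the monic gcd u^3 - 12u^2 + 61u - 150.

-150 + 61u - 12u^2 + u^3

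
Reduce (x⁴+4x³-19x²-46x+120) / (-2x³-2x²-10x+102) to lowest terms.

(-x³-7x²-2x+40)/(2x²+8x+34)

Repeated division with remainder:
  x⁴+4x³-19x²-46x+120 = (-(1/2)x-3/2)(-2x³-2x²-10x+102) + (-27x²-10x+273)
  -2x³-2x²-10x+102 = ((2/27)x+34/729)(-27x²-10x+273) + (-(21692/729)x+21692/243)
  -27x²-10x+273 = ((19683/21692)x+66339/21692)(-(21692/729)x+21692/243) + (0)
Last nonzero remainder: -(21692/729)x+21692/243. Dividing through by -21692/729 gives the monic gcd x-3.
Cancel x-3 from numerator and denominator to get the reduced form.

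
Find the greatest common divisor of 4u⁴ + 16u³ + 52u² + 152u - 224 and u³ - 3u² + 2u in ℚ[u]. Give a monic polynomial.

Apply the Euclidean algorithm:
  4u⁴ + 16u³ + 52u² + 152u - 224 = (4u + 28)(u³ - 3u² + 2u) + (128u² + 96u - 224)
  u³ - 3u² + 2u = ((1/128)u - 15/512)(128u² + 96u - 224) + ((105/16)u - 105/16)
  128u² + 96u - 224 = ((2048/105)u + 512/15)((105/16)u - 105/16) + (0)
Last nonzero remainder: (105/16)u - 105/16. Dividing through by 105/16 gives the monic gcd u - 1.

u - 1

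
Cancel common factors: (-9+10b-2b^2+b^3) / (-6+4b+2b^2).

(9-b+b^2)/(6+2b)

Euclidean algorithm in ℚ[b]:
  b^3-2b^2+10b-9 = ((1/2)b-2)(2b^2+4b-6) + (21b-21)
  2b^2+4b-6 = ((2/21)b+2/7)(21b-21) + (0)
Last nonzero remainder: 21b-21. Dividing through by 21 gives the monic gcd b-1.
Cancel b-1 from numerator and denominator to get the reduced form.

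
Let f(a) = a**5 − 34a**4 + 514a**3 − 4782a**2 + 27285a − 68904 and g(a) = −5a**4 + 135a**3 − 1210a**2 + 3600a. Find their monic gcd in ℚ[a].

a**2 − 17a + 72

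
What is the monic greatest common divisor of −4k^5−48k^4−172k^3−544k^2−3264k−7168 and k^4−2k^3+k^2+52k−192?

k^3+k^2+4k+64

Apply the Euclidean algorithm:
  −4k^5−48k^4−172k^3−544k^2−3264k−7168 = (−4k−56)(k^4−2k^3+k^2+52k−192) + (−280k^3−280k^2−1120k−17920)
  k^4−2k^3+k^2+52k−192 = (−(1/280)k+3/280)(−280k^3−280k^2−1120k−17920) + (0)
Last nonzero remainder: −280k^3−280k^2−1120k−17920. Dividing through by −280 gives the monic gcd k^3+k^2+4k+64.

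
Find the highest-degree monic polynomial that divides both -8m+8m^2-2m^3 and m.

m

By polynomial division,
  -2m^3+8m^2-8m = (-2m^2+8m-8)(m) + (0)
The last nonzero remainder m is already monic.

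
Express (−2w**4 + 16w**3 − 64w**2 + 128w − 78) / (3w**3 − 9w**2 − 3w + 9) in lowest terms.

(−2w**2 + 8w − 26)/(3w + 3)

Apply the Euclidean algorithm:
  −2w**4 + 16w**3 − 64w**2 + 128w − 78 = (−(2/3)w + 10/3)(3w**3 − 9w**2 − 3w + 9) + (−36w**2 + 144w − 108)
  3w**3 − 9w**2 − 3w + 9 = (−(1/12)w − 1/12)(−36w**2 + 144w − 108) + (0)
Last nonzero remainder: −36w**2 + 144w − 108. Dividing through by −36 gives the monic gcd w**2 − 4w + 3.
Cancel w**2 − 4w + 3 from numerator and denominator to get the reduced form.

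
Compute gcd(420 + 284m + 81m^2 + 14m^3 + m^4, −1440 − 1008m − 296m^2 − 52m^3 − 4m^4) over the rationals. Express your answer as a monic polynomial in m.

60 + 32m + 7m^2 + m^3

Repeated division with remainder:
  m^4 + 14m^3 + 81m^2 + 284m + 420 = (−1/4)(−4m^4 − 52m^3 − 296m^2 − 1008m − 1440) + (m^3 + 7m^2 + 32m + 60)
  −4m^4 − 52m^3 − 296m^2 − 1008m − 1440 = (−4m − 24)(m^3 + 7m^2 + 32m + 60) + (0)
The last nonzero remainder m^3 + 7m^2 + 32m + 60 is already monic.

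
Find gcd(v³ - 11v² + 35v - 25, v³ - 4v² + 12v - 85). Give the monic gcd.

Euclidean algorithm in ℚ[v]:
  v³ - 11v² + 35v - 25 = (v³ - 4v² + 12v - 85) + (-7v² + 23v + 60)
  v³ - 4v² + 12v - 85 = (-(1/7)v + 5/49)(-7v² + 23v + 60) + ((893/49)v - 4465/49)
  -7v² + 23v + 60 = (-(343/893)v - 588/893)((893/49)v - 4465/49) + (0)
Last nonzero remainder: (893/49)v - 4465/49. Dividing through by 893/49 gives the monic gcd v - 5.

v - 5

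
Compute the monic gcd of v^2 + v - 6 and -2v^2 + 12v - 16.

Repeated division with remainder:
  v^2 + v - 6 = (-1/2)(-2v^2 + 12v - 16) + (7v - 14)
  -2v^2 + 12v - 16 = (-(2/7)v + 8/7)(7v - 14) + (0)
Last nonzero remainder: 7v - 14. Dividing through by 7 gives the monic gcd v - 2.

v - 2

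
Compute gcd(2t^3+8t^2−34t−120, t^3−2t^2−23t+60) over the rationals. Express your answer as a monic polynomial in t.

t^2+t−20

Apply the Euclidean algorithm:
  2t^3+8t^2−34t−120 = (2)(t^3−2t^2−23t+60) + (12t^2+12t−240)
  t^3−2t^2−23t+60 = ((1/12)t−1/4)(12t^2+12t−240) + (0)
Last nonzero remainder: 12t^2+12t−240. Dividing through by 12 gives the monic gcd t^2+t−20.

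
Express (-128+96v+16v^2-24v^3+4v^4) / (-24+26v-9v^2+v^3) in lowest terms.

Euclidean algorithm in ℚ[v]:
  4v^4-24v^3+16v^2+96v-128 = (4v+12)(v^3-9v^2+26v-24) + (20v^2-120v+160)
  v^3-9v^2+26v-24 = ((1/20)v-3/20)(20v^2-120v+160) + (0)
Last nonzero remainder: 20v^2-120v+160. Dividing through by 20 gives the monic gcd v^2-6v+8.
Cancel v^2-6v+8 from numerator and denominator to get the reduced form.

(-16+4v^2)/(-3+v)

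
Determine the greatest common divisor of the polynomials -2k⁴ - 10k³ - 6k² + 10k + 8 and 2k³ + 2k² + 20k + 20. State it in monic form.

Euclidean algorithm in ℚ[k]:
  -2k⁴ - 10k³ - 6k² + 10k + 8 = (-k - 4)(2k³ + 2k² + 20k + 20) + (22k² + 110k + 88)
  2k³ + 2k² + 20k + 20 = ((1/11)k - 4/11)(22k² + 110k + 88) + (52k + 52)
  22k² + 110k + 88 = ((11/26)k + 22/13)(52k + 52) + (0)
Last nonzero remainder: 52k + 52. Dividing through by 52 gives the monic gcd k + 1.

k + 1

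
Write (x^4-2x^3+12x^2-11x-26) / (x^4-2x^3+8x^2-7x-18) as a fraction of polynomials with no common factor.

(x^2-x+13)/(x^2-x+9)

Repeated division with remainder:
  x^4-2x^3+12x^2-11x-26 = (x^4-2x^3+8x^2-7x-18) + (4x^2-4x-8)
  x^4-2x^3+8x^2-7x-18 = ((1/4)x^2-(1/4)x+9/4)(4x^2-4x-8) + (0)
Last nonzero remainder: 4x^2-4x-8. Dividing through by 4 gives the monic gcd x^2-x-2.
Cancel x^2-x-2 from numerator and denominator to get the reduced form.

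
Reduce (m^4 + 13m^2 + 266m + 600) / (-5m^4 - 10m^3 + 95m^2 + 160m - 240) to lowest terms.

(-m^2 + 7m - 50)/(5m^2 - 25m + 20)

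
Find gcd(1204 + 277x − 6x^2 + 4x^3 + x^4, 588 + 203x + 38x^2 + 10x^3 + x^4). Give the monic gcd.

28 + 11x + x^2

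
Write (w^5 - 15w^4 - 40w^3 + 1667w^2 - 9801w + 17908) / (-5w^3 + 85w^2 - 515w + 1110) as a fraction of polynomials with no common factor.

(-w^3 + 4w^2 + 121w - 484)/(5w - 30)

By polynomial division,
  w^5 - 15w^4 - 40w^3 + 1667w^2 - 9801w + 17908 = (-(1/5)w^2 - (2/5)w + 109/5)(-5w^3 + 85w^2 - 515w + 1110) + (-170w^2 + 1870w - 6290)
  -5w^3 + 85w^2 - 515w + 1110 = ((1/34)w - 3/17)(-170w^2 + 1870w - 6290) + (0)
Last nonzero remainder: -170w^2 + 1870w - 6290. Dividing through by -170 gives the monic gcd w^2 - 11w + 37.
Cancel w^2 - 11w + 37 from numerator and denominator to get the reduced form.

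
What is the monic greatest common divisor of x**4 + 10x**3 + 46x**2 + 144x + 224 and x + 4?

x + 4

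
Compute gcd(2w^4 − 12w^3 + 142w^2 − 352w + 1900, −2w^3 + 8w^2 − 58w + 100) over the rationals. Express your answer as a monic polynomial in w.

w^2 − 2w + 25

Repeated division with remainder:
  2w^4 − 12w^3 + 142w^2 − 352w + 1900 = (−w + 2)(−2w^3 + 8w^2 − 58w + 100) + (68w^2 − 136w + 1700)
  −2w^3 + 8w^2 − 58w + 100 = (−(1/34)w + 1/17)(68w^2 − 136w + 1700) + (0)
Last nonzero remainder: 68w^2 − 136w + 1700. Dividing through by 68 gives the monic gcd w^2 − 2w + 25.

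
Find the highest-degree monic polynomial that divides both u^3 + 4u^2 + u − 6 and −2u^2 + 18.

Repeated division with remainder:
  u^3 + 4u^2 + u − 6 = (−(1/2)u − 2)(−2u^2 + 18) + (10u + 30)
  −2u^2 + 18 = (−(1/5)u + 3/5)(10u + 30) + (0)
Last nonzero remainder: 10u + 30. Dividing through by 10 gives the monic gcd u + 3.

u + 3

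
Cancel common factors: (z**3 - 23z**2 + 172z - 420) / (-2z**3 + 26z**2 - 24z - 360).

Repeated division with remainder:
  z**3 - 23z**2 + 172z - 420 = (-1/2)(-2z**3 + 26z**2 - 24z - 360) + (-10z**2 + 160z - 600)
  -2z**3 + 26z**2 - 24z - 360 = ((1/5)z + 3/5)(-10z**2 + 160z - 600) + (0)
Last nonzero remainder: -10z**2 + 160z - 600. Dividing through by -10 gives the monic gcd z**2 - 16z + 60.
Cancel z**2 - 16z + 60 from numerator and denominator to get the reduced form.

(-z + 7)/(2z + 6)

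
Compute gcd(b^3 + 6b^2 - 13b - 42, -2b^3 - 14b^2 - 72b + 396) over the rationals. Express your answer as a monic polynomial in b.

b - 3

Euclidean algorithm in ℚ[b]:
  b^3 + 6b^2 - 13b - 42 = (-1/2)(-2b^3 - 14b^2 - 72b + 396) + (-b^2 - 49b + 156)
  -2b^3 - 14b^2 - 72b + 396 = (2b - 84)(-b^2 - 49b + 156) + (-4500b + 13500)
  -b^2 - 49b + 156 = ((1/4500)b + 13/1125)(-4500b + 13500) + (0)
Last nonzero remainder: -4500b + 13500. Dividing through by -4500 gives the monic gcd b - 3.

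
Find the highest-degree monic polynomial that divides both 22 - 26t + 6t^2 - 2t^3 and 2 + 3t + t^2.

1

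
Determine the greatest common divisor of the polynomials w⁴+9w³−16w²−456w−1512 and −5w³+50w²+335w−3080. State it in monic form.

w−7

By polynomial division,
  w⁴+9w³−16w²−456w−1512 = (−(1/5)w−19/5)(−5w³+50w²+335w−3080) + (241w²+201w−13216)
  −5w³+50w²+335w−3080 = (−(5/241)w+13055/58081)(241w²+201w−13216) + ((907800/58081)w−6354600/58081)
  241w²+201w−13216 = ((13997521/907800)w+13707116/113475)((907800/58081)w−6354600/58081) + (0)
Last nonzero remainder: (907800/58081)w−6354600/58081. Dividing through by 907800/58081 gives the monic gcd w−7.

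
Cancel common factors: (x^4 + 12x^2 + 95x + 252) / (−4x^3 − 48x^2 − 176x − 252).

Repeated division with remainder:
  x^4 + 12x^2 + 95x + 252 = (−(1/4)x + 3)(−4x^3 − 48x^2 − 176x − 252) + (112x^2 + 560x + 1008)
  −4x^3 − 48x^2 − 176x − 252 = (−(1/28)x − 1/4)(112x^2 + 560x + 1008) + (0)
Last nonzero remainder: 112x^2 + 560x + 1008. Dividing through by 112 gives the monic gcd x^2 + 5x + 9.
Cancel x^2 + 5x + 9 from numerator and denominator to get the reduced form.

(−x^2 + 5x − 28)/(4x + 28)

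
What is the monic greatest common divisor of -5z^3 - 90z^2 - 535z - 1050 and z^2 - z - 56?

z + 7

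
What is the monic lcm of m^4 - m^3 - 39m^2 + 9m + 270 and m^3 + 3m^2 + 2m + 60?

Euclidean algorithm in ℚ[m]:
  m^4 - m^3 - 39m^2 + 9m + 270 = (m - 4)(m^3 + 3m^2 + 2m + 60) + (-29m^2 - 43m + 510)
  m^3 + 3m^2 + 2m + 60 = (-(1/29)m - 44/841)(-29m^2 - 43m + 510) + ((14580/841)m + 72900/841)
  -29m^2 - 43m + 510 = (-(24389/14580)m + 14297/2430)((14580/841)m + 72900/841) + (0)
Last nonzero remainder: (14580/841)m + 72900/841. Dividing through by 14580/841 gives the monic gcd m + 5.
Then lcm(f, g) = f·g / gcd(f, g); expanding and making the result monic gives the answer.

m^6 - 3m^5 - 25m^4 + 75m^3 - 216m^2 - 432m + 3240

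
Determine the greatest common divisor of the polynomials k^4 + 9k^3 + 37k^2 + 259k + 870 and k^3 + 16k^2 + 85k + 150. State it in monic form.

Euclidean algorithm in ℚ[k]:
  k^4 + 9k^3 + 37k^2 + 259k + 870 = (k − 7)(k^3 + 16k^2 + 85k + 150) + (64k^2 + 704k + 1920)
  k^3 + 16k^2 + 85k + 150 = ((1/64)k + 5/64)(64k^2 + 704k + 1920) + (0)
Last nonzero remainder: 64k^2 + 704k + 1920. Dividing through by 64 gives the monic gcd k^2 + 11k + 30.

k^2 + 11k + 30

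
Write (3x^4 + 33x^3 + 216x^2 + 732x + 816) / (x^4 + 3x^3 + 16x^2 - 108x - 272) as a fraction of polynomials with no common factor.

(3x + 12)/(x - 4)

Repeated division with remainder:
  3x^4 + 33x^3 + 216x^2 + 732x + 816 = (3)(x^4 + 3x^3 + 16x^2 - 108x - 272) + (24x^3 + 168x^2 + 1056x + 1632)
  x^4 + 3x^3 + 16x^2 - 108x - 272 = ((1/24)x - 1/6)(24x^3 + 168x^2 + 1056x + 1632) + (0)
Last nonzero remainder: 24x^3 + 168x^2 + 1056x + 1632. Dividing through by 24 gives the monic gcd x^3 + 7x^2 + 44x + 68.
Cancel x^3 + 7x^2 + 44x + 68 from numerator and denominator to get the reduced form.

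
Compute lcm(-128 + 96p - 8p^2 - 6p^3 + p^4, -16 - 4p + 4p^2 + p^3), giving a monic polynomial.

-256 + 64p + 80p^2 - 20p^3 - 4p^4 + p^5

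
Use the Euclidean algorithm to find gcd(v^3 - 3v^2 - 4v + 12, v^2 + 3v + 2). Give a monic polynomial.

v + 2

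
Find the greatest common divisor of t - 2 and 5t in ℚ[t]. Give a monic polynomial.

1

Euclidean algorithm in ℚ[t]:
  t - 2 = (1/5)(5t) + (-2)
  5t = (-(5/2)t)(-2) + (0)
The last nonzero remainder is the constant -2, so the polynomials are coprime and gcd = 1.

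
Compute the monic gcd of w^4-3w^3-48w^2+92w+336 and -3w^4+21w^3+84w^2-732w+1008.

Repeated division with remainder:
  w^4-3w^3-48w^2+92w+336 = (-1/3)(-3w^4+21w^3+84w^2-732w+1008) + (4w^3-20w^2-152w+672)
  -3w^4+21w^3+84w^2-732w+1008 = (-(3/4)w+3/2)(4w^3-20w^2-152w+672) + (0)
Last nonzero remainder: 4w^3-20w^2-152w+672. Dividing through by 4 gives the monic gcd w^3-5w^2-38w+168.

w^3-5w^2-38w+168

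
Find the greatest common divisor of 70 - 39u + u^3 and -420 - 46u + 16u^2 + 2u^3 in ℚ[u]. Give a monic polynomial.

-35 + 2u + u^2

Euclidean algorithm in ℚ[u]:
  u^3 - 39u + 70 = (1/2)(2u^3 + 16u^2 - 46u - 420) + (-8u^2 - 16u + 280)
  2u^3 + 16u^2 - 46u - 420 = (-(1/4)u - 3/2)(-8u^2 - 16u + 280) + (0)
Last nonzero remainder: -8u^2 - 16u + 280. Dividing through by -8 gives the monic gcd u^2 + 2u - 35.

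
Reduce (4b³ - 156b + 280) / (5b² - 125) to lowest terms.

(4b² + 20b - 56)/(5b + 25)

By polynomial division,
  4b³ - 156b + 280 = ((4/5)b)(5b² - 125) + (-56b + 280)
  5b² - 125 = (-(5/56)b - 25/56)(-56b + 280) + (0)
Last nonzero remainder: -56b + 280. Dividing through by -56 gives the monic gcd b - 5.
Cancel b - 5 from numerator and denominator to get the reduced form.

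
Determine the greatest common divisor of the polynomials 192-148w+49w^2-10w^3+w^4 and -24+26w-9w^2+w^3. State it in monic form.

12-7w+w^2

Repeated division with remainder:
  w^4-10w^3+49w^2-148w+192 = (w-1)(w^3-9w^2+26w-24) + (14w^2-98w+168)
  w^3-9w^2+26w-24 = ((1/14)w-1/7)(14w^2-98w+168) + (0)
Last nonzero remainder: 14w^2-98w+168. Dividing through by 14 gives the monic gcd w^2-7w+12.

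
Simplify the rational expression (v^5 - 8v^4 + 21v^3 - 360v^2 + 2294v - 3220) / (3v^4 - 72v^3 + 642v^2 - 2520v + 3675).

By polynomial division,
  v^5 - 8v^4 + 21v^3 - 360v^2 + 2294v - 3220 = ((1/3)v + 16/3)(3v^4 - 72v^3 + 642v^2 - 2520v + 3675) + (191v^3 - 2944v^2 + 14509v - 22820)
  3v^4 - 72v^3 + 642v^2 - 2520v + 3675 = ((3/191)v - 4920/36481)(191v^3 - 2944v^2 + 14509v - 22820) + ((622665/36481)v^2 - (7471980/36481)v + 21793275/36481)
  191v^3 - 2944v^2 + 14509v - 22820 = ((6967871/622665)v - 23785612/622665)((622665/36481)v^2 - (7471980/36481)v + 21793275/36481) + (0)
Last nonzero remainder: (622665/36481)v^2 - (7471980/36481)v + 21793275/36481. Dividing through by 622665/36481 gives the monic gcd v^2 - 12v + 35.
Cancel v^2 - 12v + 35 from numerator and denominator to get the reduced form.

(v^3 + 4v^2 + 34v - 92)/(3v^2 - 36v + 105)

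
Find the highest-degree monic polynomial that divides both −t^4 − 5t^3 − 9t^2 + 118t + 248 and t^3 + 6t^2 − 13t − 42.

t + 2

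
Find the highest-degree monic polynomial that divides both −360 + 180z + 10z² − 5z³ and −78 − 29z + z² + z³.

Euclidean algorithm in ℚ[z]:
  −5z³ + 10z² + 180z − 360 = (−5)(z³ + z² − 29z − 78) + (15z² + 35z − 750)
  z³ + z² − 29z − 78 = ((1/15)z − 4/45)(15z² + 35z − 750) + ((217/9)z − 434/3)
  15z² + 35z − 750 = ((135/217)z + 1125/217)((217/9)z − 434/3) + (0)
Last nonzero remainder: (217/9)z − 434/3. Dividing through by 217/9 gives the monic gcd z − 6.

−6 + z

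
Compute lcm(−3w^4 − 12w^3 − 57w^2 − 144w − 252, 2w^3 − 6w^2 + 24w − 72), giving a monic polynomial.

w^5 + w^4 + 7w^3 − 9w^2 − 60w − 252

Repeated division with remainder:
  −3w^4 − 12w^3 − 57w^2 − 144w − 252 = (−(3/2)w − 21/2)(2w^3 − 6w^2 + 24w − 72) + (−84w^2 − 1008)
  2w^3 − 6w^2 + 24w − 72 = (−(1/42)w + 1/14)(−84w^2 − 1008) + (0)
Last nonzero remainder: −84w^2 − 1008. Dividing through by −84 gives the monic gcd w^2 + 12.
Then lcm(f, g) = f·g / gcd(f, g); expanding and making the result monic gives the answer.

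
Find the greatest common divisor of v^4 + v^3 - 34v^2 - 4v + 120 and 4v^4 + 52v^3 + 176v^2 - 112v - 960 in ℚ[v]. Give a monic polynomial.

By polynomial division,
  v^4 + v^3 - 34v^2 - 4v + 120 = (1/4)(4v^4 + 52v^3 + 176v^2 - 112v - 960) + (-12v^3 - 78v^2 + 24v + 360)
  4v^4 + 52v^3 + 176v^2 - 112v - 960 = (-(1/3)v - 13/6)(-12v^3 - 78v^2 + 24v + 360) + (15v^2 + 60v - 180)
  -12v^3 - 78v^2 + 24v + 360 = (-(4/5)v - 2)(15v^2 + 60v - 180) + (0)
Last nonzero remainder: 15v^2 + 60v - 180. Dividing through by 15 gives the monic gcd v^2 + 4v - 12.

v^2 + 4v - 12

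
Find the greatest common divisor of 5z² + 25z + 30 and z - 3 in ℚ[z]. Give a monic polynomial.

1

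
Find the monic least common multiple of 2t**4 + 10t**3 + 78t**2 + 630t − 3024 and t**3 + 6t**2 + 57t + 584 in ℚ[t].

t**6 + 3t**5 + 102t**4 + 602t**3 + 705t**2 + 26019t − 110376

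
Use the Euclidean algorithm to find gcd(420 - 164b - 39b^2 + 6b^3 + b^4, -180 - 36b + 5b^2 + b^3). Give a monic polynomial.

6 + b

By polynomial division,
  b^4 + 6b^3 - 39b^2 - 164b + 420 = (b + 1)(b^3 + 5b^2 - 36b - 180) + (-8b^2 + 52b + 600)
  b^3 + 5b^2 - 36b - 180 = (-(1/8)b - 23/16)(-8b^2 + 52b + 600) + ((455/4)b + 1365/2)
  -8b^2 + 52b + 600 = (-(32/455)b + 80/91)((455/4)b + 1365/2) + (0)
Last nonzero remainder: (455/4)b + 1365/2. Dividing through by 455/4 gives the monic gcd b + 6.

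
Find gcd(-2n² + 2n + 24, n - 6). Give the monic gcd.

1

Repeated division with remainder:
  -2n² + 2n + 24 = (-2n - 10)(n - 6) + (-36)
  n - 6 = (-(1/36)n + 1/6)(-36) + (0)
The last nonzero remainder is the constant -36, so the polynomials are coprime and gcd = 1.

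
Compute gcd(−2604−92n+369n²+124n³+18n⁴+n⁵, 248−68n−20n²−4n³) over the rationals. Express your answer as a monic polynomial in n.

By polynomial division,
  n⁵+18n⁴+124n³+369n²−92n−2604 = (−(1/4)n²−(13/4)n−21/2)(−4n³−20n²−68n+248) + (0)
Last nonzero remainder: −4n³−20n²−68n+248. Dividing through by −4 gives the monic gcd n³+5n²+17n−62.

−62+17n+5n²+n³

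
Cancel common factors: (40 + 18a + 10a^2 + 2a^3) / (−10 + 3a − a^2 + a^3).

(8 + 2a)/(−2 + a)

By polynomial division,
  2a^3 + 10a^2 + 18a + 40 = (2)(a^3 − a^2 + 3a − 10) + (12a^2 + 12a + 60)
  a^3 − a^2 + 3a − 10 = ((1/12)a − 1/6)(12a^2 + 12a + 60) + (0)
Last nonzero remainder: 12a^2 + 12a + 60. Dividing through by 12 gives the monic gcd a^2 + a + 5.
Cancel a^2 + a + 5 from numerator and denominator to get the reduced form.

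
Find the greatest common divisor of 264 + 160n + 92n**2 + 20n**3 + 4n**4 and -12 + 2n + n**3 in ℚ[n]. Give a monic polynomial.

6 + 2n + n**2

Repeated division with remainder:
  4n**4 + 20n**3 + 92n**2 + 160n + 264 = (4n + 20)(n**3 + 2n - 12) + (84n**2 + 168n + 504)
  n**3 + 2n - 12 = ((1/84)n - 1/42)(84n**2 + 168n + 504) + (0)
Last nonzero remainder: 84n**2 + 168n + 504. Dividing through by 84 gives the monic gcd n**2 + 2n + 6.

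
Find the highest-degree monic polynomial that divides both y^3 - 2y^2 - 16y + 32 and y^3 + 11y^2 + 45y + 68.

y + 4

Apply the Euclidean algorithm:
  y^3 - 2y^2 - 16y + 32 = (y^3 + 11y^2 + 45y + 68) + (-13y^2 - 61y - 36)
  y^3 + 11y^2 + 45y + 68 = (-(1/13)y - 82/169)(-13y^2 - 61y - 36) + ((2135/169)y + 8540/169)
  -13y^2 - 61y - 36 = (-(2197/2135)y - 1521/2135)((2135/169)y + 8540/169) + (0)
Last nonzero remainder: (2135/169)y + 8540/169. Dividing through by 2135/169 gives the monic gcd y + 4.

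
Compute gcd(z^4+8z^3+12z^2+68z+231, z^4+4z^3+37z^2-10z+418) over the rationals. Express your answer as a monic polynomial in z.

z^2-2z+11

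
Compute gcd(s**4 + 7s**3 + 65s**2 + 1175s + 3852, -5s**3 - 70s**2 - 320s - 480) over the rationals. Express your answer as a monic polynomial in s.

s + 4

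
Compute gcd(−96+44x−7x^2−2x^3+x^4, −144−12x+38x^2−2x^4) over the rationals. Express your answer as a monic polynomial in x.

Apply the Euclidean algorithm:
  x^4−2x^3−7x^2+44x−96 = (−1/2)(−2x^4+38x^2−12x−144) + (−2x^3+12x^2+38x−168)
  −2x^4+38x^2−12x−144 = (x+6)(−2x^3+12x^2+38x−168) + (−72x^2−72x+864)
  −2x^3+12x^2+38x−168 = ((1/36)x−7/36)(−72x^2−72x+864) + (0)
Last nonzero remainder: −72x^2−72x+864. Dividing through by −72 gives the monic gcd x^2+x−12.

−12+x+x^2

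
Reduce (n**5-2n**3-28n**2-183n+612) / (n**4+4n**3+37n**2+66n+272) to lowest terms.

(n**3-2n**2-15n+36)/(n**2+2n+16)

Euclidean algorithm in ℚ[n]:
  n**5-2n**3-28n**2-183n+612 = (n-4)(n**4+4n**3+37n**2+66n+272) + (-23n**3+54n**2-191n+1700)
  n**4+4n**3+37n**2+66n+272 = (-(1/23)n-146/529)(-23n**3+54n**2-191n+1700) + ((23064/529)n**2+(46128/529)n+392088/529)
  -23n**3+54n**2-191n+1700 = (-(12167/23064)n+13225/5766)((23064/529)n**2+(46128/529)n+392088/529) + (0)
Last nonzero remainder: (23064/529)n**2+(46128/529)n+392088/529. Dividing through by 23064/529 gives the monic gcd n**2+2n+17.
Cancel n**2+2n+17 from numerator and denominator to get the reduced form.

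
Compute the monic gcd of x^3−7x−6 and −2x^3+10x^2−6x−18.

x^2−2x−3

Repeated division with remainder:
  x^3−7x−6 = (−1/2)(−2x^3+10x^2−6x−18) + (5x^2−10x−15)
  −2x^3+10x^2−6x−18 = (−(2/5)x+6/5)(5x^2−10x−15) + (0)
Last nonzero remainder: 5x^2−10x−15. Dividing through by 5 gives the monic gcd x^2−2x−3.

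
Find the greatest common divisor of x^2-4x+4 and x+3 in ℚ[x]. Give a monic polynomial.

Apply the Euclidean algorithm:
  x^2-4x+4 = (x-7)(x+3) + (25)
  x+3 = ((1/25)x+3/25)(25) + (0)
The last nonzero remainder is the constant 25, so the polynomials are coprime and gcd = 1.

1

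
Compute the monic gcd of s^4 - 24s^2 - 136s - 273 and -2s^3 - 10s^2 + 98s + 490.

s - 7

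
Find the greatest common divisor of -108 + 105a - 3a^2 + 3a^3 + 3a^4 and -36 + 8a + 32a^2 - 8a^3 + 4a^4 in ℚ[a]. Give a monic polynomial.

Repeated division with remainder:
  3a^4 + 3a^3 - 3a^2 + 105a - 108 = (3/4)(4a^4 - 8a^3 + 32a^2 + 8a - 36) + (9a^3 - 27a^2 + 99a - 81)
  4a^4 - 8a^3 + 32a^2 + 8a - 36 = ((4/9)a + 4/9)(9a^3 - 27a^2 + 99a - 81) + (0)
Last nonzero remainder: 9a^3 - 27a^2 + 99a - 81. Dividing through by 9 gives the monic gcd a^3 - 3a^2 + 11a - 9.

-9 + 11a - 3a^2 + a^3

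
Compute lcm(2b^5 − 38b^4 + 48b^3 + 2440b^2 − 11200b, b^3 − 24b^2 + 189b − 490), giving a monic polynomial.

b^6 − 26b^5 + 157b^4 + 1052b^3 − 14140b^2 + 39200b

By polynomial division,
  2b^5 − 38b^4 + 48b^3 + 2440b^2 − 11200b = (2b^2 + 10b − 90)(b^3 − 24b^2 + 189b − 490) + (−630b^2 + 10710b − 44100)
  b^3 − 24b^2 + 189b − 490 = (−(1/630)b + 1/90)(−630b^2 + 10710b − 44100) + (0)
Last nonzero remainder: −630b^2 + 10710b − 44100. Dividing through by −630 gives the monic gcd b^2 − 17b + 70.
Then lcm(f, g) = f·g / gcd(f, g); expanding and making the result monic gives the answer.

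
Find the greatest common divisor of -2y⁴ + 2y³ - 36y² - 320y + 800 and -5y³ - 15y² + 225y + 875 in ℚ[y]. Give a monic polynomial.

Repeated division with remainder:
  -2y⁴ + 2y³ - 36y² - 320y + 800 = ((2/5)y - 8/5)(-5y³ - 15y² + 225y + 875) + (-150y² - 310y + 2200)
  -5y³ - 15y² + 225y + 875 = ((1/30)y + 7/225)(-150y² - 310y + 2200) + ((7259/45)y + 7259/9)
  -150y² - 310y + 2200 = (-(6750/7259)y + 19800/7259)((7259/45)y + 7259/9) + (0)
Last nonzero remainder: (7259/45)y + 7259/9. Dividing through by 7259/45 gives the monic gcd y + 5.

y + 5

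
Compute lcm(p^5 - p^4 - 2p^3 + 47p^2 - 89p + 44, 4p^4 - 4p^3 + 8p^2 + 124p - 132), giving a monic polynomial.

Repeated division with remainder:
  p^5 - p^4 - 2p^3 + 47p^2 - 89p + 44 = ((1/4)p)(4p^4 - 4p^3 + 8p^2 + 124p - 132) + (-4p^3 + 16p^2 - 56p + 44)
  4p^4 - 4p^3 + 8p^2 + 124p - 132 = (-p - 3)(-4p^3 + 16p^2 - 56p + 44) + (0)
Last nonzero remainder: -4p^3 + 16p^2 - 56p + 44. Dividing through by -4 gives the monic gcd p^3 - 4p^2 + 14p - 11.
Then lcm(f, g) = f·g / gcd(f, g); expanding and making the result monic gives the answer.

p^6 + 2p^5 - 5p^4 + 41p^3 + 52p^2 - 223p + 132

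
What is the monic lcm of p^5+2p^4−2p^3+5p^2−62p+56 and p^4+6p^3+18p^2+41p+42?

Apply the Euclidean algorithm:
  p^5+2p^4−2p^3+5p^2−62p+56 = (p−4)(p^4+6p^3+18p^2+41p+42) + (4p^3+36p^2+60p+224)
  p^4+6p^3+18p^2+41p+42 = ((1/4)p−3/4)(4p^3+36p^2+60p+224) + (30p^2+30p+210)
  4p^3+36p^2+60p+224 = ((2/15)p+16/15)(30p^2+30p+210) + (0)
Last nonzero remainder: 30p^2+30p+210. Dividing through by 30 gives the monic gcd p^2+p+7.
Then lcm(f, g) = f·g / gcd(f, g); expanding and making the result monic gives the answer.

p^7+7p^6+14p^5+7p^4−49p^3−224p^2−92p+336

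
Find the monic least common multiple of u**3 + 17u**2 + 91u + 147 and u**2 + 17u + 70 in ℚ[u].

Repeated division with remainder:
  u**3 + 17u**2 + 91u + 147 = (u)(u**2 + 17u + 70) + (21u + 147)
  u**2 + 17u + 70 = ((1/21)u + 10/21)(21u + 147) + (0)
Last nonzero remainder: 21u + 147. Dividing through by 21 gives the monic gcd u + 7.
Then lcm(f, g) = f·g / gcd(f, g); expanding and making the result monic gives the answer.

u**4 + 27u**3 + 261u**2 + 1057u + 1470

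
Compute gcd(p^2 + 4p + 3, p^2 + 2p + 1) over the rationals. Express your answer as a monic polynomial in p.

p + 1

By polynomial division,
  p^2 + 4p + 3 = (p^2 + 2p + 1) + (2p + 2)
  p^2 + 2p + 1 = ((1/2)p + 1/2)(2p + 2) + (0)
Last nonzero remainder: 2p + 2. Dividing through by 2 gives the monic gcd p + 1.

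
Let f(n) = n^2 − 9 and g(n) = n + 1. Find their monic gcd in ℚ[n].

1

Euclidean algorithm in ℚ[n]:
  n^2 − 9 = (n − 1)(n + 1) + (−8)
  n + 1 = (−(1/8)n − 1/8)(−8) + (0)
The last nonzero remainder is the constant −8, so the polynomials are coprime and gcd = 1.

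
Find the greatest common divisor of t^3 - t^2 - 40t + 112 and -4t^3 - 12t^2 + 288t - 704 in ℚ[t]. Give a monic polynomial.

t^2 - 8t + 16

Euclidean algorithm in ℚ[t]:
  t^3 - t^2 - 40t + 112 = (-1/4)(-4t^3 - 12t^2 + 288t - 704) + (-4t^2 + 32t - 64)
  -4t^3 - 12t^2 + 288t - 704 = (t + 11)(-4t^2 + 32t - 64) + (0)
Last nonzero remainder: -4t^2 + 32t - 64. Dividing through by -4 gives the monic gcd t^2 - 8t + 16.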